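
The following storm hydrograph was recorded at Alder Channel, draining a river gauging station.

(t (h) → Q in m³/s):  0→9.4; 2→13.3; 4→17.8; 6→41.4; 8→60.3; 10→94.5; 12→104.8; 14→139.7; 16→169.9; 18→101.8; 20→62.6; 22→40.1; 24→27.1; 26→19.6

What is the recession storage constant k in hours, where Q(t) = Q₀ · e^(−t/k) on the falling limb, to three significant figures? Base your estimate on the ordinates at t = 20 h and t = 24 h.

k ≈ 4.78 h

On the falling limb, Q drops from 62.6 to 27.1 m³/s between t = 20 h and t = 24 h (Δt = 4 h).
k = −Δt / ln(Q₂/Q₁) = −4 / ln(27.1/62.6) = 4.78 h.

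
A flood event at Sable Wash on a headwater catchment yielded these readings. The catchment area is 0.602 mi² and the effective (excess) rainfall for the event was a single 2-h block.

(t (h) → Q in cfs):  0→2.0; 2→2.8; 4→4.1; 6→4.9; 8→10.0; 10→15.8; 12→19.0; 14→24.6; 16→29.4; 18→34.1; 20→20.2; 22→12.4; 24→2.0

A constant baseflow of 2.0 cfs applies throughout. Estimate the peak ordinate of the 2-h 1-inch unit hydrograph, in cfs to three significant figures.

Direct runoff: 0.0, 0.8, 2.1, 2.9, 8.0, 13.8, 17.0, 22.6, 27.4, 32.1, 18.2, 10.4, 0.0 cfs; ΣQ_DR = 155.3 cfs, peak = 32.1 cfs.
Runoff depth d = ΣQ_DR·Δt / A = 155.3 × 7200 / (0.602 mi²) = 0.7995 in.
The 1-inch UH is the DRH scaled by (1 in)/d, so U_p = 32.1 × 1/0.7995 = 40.1 cfs.

U_p ≈ 40.1 cfs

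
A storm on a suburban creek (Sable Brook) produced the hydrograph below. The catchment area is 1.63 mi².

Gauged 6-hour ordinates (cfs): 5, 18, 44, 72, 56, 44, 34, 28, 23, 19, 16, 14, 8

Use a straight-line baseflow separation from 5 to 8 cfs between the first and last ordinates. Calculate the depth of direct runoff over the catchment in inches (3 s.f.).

d ≈ 1.69 in

Direct runoff: 0.00, 12.75, 38.50, 66.25, 50.00, 37.75, 27.50, 21.25, 16.00, 11.75, 8.50, 6.25, 0.00 cfs; ΣQ_DR = 296.5 cfs.
V = ΣQ_DR · Δt = 296.5 × 21600 s = 6.404 × 10^6 ft³.
Over A = 1.63 mi², depth = V / A = 1.69 in.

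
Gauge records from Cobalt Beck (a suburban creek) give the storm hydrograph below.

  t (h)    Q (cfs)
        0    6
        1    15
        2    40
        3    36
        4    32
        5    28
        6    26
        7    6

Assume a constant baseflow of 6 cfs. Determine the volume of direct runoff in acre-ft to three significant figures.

V ≈ 11.7 acre-ft

Direct-runoff ordinates (Q − Q_b): 0.0, 9.0, 34.0, 30.0, 26.0, 22.0, 20.0, 0.0 cfs.
ΣQ_DR = 141.0 cfs.
With Δt = 1 h = 3600 s, V = ΣQ_DR · Δt = 141.0 × 3600 = 5.08 × 10^5 ft³ = 11.7 acre-ft.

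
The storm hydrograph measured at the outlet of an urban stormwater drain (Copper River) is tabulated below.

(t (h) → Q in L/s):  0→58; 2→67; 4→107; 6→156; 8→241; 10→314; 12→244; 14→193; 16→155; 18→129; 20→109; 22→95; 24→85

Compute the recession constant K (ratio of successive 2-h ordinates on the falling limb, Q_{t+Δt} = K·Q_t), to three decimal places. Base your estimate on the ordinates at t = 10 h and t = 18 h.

Using the recession-limb readings at t = 10 h and t = 18 h: Q falls from 314 to 129 L/s over 4 intervals.
K = (Q₂/Q₁)^(1/4) = (129/314)^(1/4) = 0.801.

K ≈ 0.801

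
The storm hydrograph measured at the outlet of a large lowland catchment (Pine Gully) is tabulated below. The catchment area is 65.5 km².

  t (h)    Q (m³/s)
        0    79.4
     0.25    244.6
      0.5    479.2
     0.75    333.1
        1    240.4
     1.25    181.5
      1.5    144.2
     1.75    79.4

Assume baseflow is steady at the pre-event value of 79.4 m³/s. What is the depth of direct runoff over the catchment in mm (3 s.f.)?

Direct runoff: 0.0, 165.2, 399.8, 253.7, 161.0, 102.1, 64.8, 0.0 m³/s; ΣQ_DR = 1147 m³/s.
V = ΣQ_DR · Δt = 1147 × 900 s = 1.032 × 10^6 m³.
Over A = 65.5 km², depth = V / A = 15.8 mm.

d ≈ 15.8 mm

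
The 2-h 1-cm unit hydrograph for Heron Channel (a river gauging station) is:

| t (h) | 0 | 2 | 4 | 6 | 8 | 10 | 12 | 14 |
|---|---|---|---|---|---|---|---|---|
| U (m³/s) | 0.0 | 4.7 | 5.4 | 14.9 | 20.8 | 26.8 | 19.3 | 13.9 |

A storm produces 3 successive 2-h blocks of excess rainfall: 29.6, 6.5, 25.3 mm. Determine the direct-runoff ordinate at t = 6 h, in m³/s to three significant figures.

By discrete convolution, Q_j = Σ (P_i / 10 mm) · U_{j−i}.
At t = 6 h (j=3): Q = (29.6/10)·14.9 + (6.5/10)·5.4 + (25.3/10)·4.7 = 59.5 m³/s.

Q ≈ 59.5 m³/s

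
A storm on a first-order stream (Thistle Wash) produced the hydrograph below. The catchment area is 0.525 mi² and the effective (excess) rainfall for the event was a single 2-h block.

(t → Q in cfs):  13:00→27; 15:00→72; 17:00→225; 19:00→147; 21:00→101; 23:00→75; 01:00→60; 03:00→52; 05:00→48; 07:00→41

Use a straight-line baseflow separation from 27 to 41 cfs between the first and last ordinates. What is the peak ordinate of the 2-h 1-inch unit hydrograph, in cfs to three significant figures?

Direct runoff: 0.00, 43.44, 194.89, 115.33, 67.78, 40.22, 23.67, 14.11, 8.56, 0.00 cfs; ΣQ_DR = 508.0 cfs, peak = 194.89 cfs.
Runoff depth d = ΣQ_DR·Δt / A = 508.0 × 7200 / (0.525 mi²) = 2.999 in.
The 1-inch UH is the DRH scaled by (1 in)/d, so U_p = 194.89 × 1/2.999 = 65.0 cfs.

U_p ≈ 65.0 cfs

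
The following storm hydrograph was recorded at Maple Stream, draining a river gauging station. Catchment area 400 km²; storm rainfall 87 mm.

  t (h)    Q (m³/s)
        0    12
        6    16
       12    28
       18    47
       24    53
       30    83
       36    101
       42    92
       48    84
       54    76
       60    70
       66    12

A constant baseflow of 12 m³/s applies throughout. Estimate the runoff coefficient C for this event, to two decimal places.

C ≈ 0.33

ΣQ_DR = 530.0 m³/s; V = ΣQ_DR·Δt = 1.145 × 10^7 m³.
Runoff depth d = V / A = 28.62 mm.
C = d / P = 28.62 / 87 = 0.33.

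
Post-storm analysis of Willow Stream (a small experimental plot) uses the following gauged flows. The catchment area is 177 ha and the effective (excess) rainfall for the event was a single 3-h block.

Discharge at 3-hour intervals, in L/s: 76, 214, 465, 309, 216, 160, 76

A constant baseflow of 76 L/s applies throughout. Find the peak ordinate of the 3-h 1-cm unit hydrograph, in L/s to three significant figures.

U_p ≈ 648 L/s

Direct runoff: 0.0, 138.0, 389.0, 233.0, 140.0, 84.0, 0.0 L/s; ΣQ_DR = 984.0 L/s, peak = 389.0 L/s.
Runoff depth d = ΣQ_DR·Δt / A = 984.0 × 10800 / (177 ha) = 6.004 mm.
The 1-cm UH is the DRH scaled by (10 mm)/d, so U_p = 389.0 × 10/6.004 = 648 L/s.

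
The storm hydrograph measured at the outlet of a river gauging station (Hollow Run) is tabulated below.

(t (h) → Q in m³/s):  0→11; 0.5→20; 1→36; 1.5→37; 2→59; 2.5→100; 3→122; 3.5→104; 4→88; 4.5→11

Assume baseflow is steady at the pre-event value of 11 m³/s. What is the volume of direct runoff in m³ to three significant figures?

V ≈ 8.60 × 10^5 m³

Direct-runoff ordinates (Q − Q_b): 0.0, 9.0, 25.0, 26.0, 48.0, 89.0, 111.0, 93.0, 77.0, 0.0 m³/s.
ΣQ_DR = 478.0 m³/s.
With Δt = 0.5 h = 1800 s, V = ΣQ_DR · Δt = 478.0 × 1800 = 8.60 × 10^5 m³.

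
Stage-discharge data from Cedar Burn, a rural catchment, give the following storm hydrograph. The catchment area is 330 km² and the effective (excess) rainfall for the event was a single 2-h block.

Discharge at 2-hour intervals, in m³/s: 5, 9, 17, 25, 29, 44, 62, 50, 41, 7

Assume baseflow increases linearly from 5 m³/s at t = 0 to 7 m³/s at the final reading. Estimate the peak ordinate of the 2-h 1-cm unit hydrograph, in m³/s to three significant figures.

Direct runoff: 0.00, 3.78, 11.56, 19.33, 23.11, 37.89, 55.67, 43.44, 34.22, 0.00 m³/s; ΣQ_DR = 229.0 m³/s, peak = 55.67 m³/s.
Runoff depth d = ΣQ_DR·Δt / A = 229.0 × 7200 / (330 km²) = 4.996 mm.
The 1-cm UH is the DRH scaled by (10 mm)/d, so U_p = 55.67 × 10/4.996 = 111 m³/s.

U_p ≈ 111 m³/s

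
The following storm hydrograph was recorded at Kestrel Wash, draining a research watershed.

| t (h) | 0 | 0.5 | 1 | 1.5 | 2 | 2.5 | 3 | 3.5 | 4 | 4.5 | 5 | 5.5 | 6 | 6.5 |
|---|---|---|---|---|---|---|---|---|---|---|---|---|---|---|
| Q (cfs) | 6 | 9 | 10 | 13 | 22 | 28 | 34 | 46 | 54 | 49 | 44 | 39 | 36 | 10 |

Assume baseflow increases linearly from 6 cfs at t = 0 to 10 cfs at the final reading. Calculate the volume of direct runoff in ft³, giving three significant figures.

Direct-runoff ordinates (Q − Q_b): 0.00, 2.69, 3.38, 6.08, 14.77, 20.46, 26.15, 37.85, 45.54, 40.23, 34.92, 29.62, 26.31, 0.00 cfs.
ΣQ_DR = 288.0 cfs.
With Δt = 0.5 h = 1800 s, V = ΣQ_DR · Δt = 288.0 × 1800 = 5.18 × 10^5 ft³.

V ≈ 5.18 × 10^5 ft³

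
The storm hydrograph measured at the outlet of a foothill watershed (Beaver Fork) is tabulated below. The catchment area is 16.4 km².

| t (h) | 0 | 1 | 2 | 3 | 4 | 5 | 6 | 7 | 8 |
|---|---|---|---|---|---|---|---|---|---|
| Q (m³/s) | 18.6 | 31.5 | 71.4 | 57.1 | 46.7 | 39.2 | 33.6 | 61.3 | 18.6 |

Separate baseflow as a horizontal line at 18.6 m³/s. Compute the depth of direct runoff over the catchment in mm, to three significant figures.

Direct runoff: 0.0, 12.9, 52.8, 38.5, 28.1, 20.6, 15.0, 42.7, 0.0 m³/s; ΣQ_DR = 210.6 m³/s.
V = ΣQ_DR · Δt = 210.6 × 3600 s = 7.582 × 10^5 m³.
Over A = 16.4 km², depth = V / A = 46.2 mm.

d ≈ 46.2 mm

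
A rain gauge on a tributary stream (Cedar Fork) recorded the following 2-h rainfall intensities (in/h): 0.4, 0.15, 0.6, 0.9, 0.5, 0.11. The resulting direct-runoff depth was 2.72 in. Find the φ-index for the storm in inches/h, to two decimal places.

Only the 4 blocks with intensity above φ contribute runoff: 0.4, 0.6, 0.9, 0.5 in/h.
Σ(I−φ)·Δt = d  ⇒  (0.4+0.6+0.9+0.5 − 4φ)·2 = 2.72
φ = (2.400 − 2.72/2) / 4 = 0.26 in/h.

φ ≈ 0.26 in/h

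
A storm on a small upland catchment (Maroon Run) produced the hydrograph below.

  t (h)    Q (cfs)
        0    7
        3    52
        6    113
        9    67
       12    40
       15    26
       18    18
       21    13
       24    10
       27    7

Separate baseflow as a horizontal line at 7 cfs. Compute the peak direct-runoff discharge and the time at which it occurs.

Subtracting baseflow gives direct-runoff ordinates: 0.0, 45.0, 106.0, 60.0, 33.0, 19.0, 11.0, 6.0, 3.0, 0.0 cfs.
The maximum is 106.0 cfs, occurring at the reading for t = 6 h.

Q_p = 106.0 cfs at t = 6 h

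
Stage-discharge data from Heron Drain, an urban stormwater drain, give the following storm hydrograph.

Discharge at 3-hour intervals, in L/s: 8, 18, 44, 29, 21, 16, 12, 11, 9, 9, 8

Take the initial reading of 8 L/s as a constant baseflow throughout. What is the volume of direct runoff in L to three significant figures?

V ≈ 1.05 × 10^6 L

Direct-runoff ordinates (Q − Q_b): 0.0, 10.0, 36.0, 21.0, 13.0, 8.0, 4.0, 3.0, 1.0, 1.0, 0.0 L/s.
ΣQ_DR = 97.00 L/s.
With Δt = 3 h = 10800 s, V = ΣQ_DR · Δt = 97.00 × 10800 = 1.05 × 10^6 L.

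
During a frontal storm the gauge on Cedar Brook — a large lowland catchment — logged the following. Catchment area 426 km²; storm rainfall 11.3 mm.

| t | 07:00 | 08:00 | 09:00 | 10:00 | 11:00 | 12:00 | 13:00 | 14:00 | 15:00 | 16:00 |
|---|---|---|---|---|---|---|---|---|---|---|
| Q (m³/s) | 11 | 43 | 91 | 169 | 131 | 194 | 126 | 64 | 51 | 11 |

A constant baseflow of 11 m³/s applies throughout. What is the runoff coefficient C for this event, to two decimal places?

C ≈ 0.58

ΣQ_DR = 781.0 m³/s; V = ΣQ_DR·Δt = 2.812 × 10^6 m³.
Runoff depth d = V / A = 6.600 mm.
C = d / P = 6.600 / 11.3 = 0.58.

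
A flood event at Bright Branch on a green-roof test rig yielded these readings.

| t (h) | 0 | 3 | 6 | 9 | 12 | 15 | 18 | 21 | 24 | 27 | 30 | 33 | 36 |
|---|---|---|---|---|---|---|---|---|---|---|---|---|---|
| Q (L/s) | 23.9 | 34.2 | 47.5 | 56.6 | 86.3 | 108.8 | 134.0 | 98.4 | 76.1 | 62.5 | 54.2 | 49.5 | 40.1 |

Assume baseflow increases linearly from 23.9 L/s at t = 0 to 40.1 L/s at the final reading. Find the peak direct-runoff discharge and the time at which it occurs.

Q_p = 102.00 L/s at t = 18 h

Subtracting baseflow gives direct-runoff ordinates: 0.00, 8.95, 20.90, 28.65, 57.00, 78.15, 102.00, 65.05, 41.40, 26.45, 16.80, 10.75, 0.00 L/s.
The maximum is 102.00 L/s, occurring at the reading for t = 18 h.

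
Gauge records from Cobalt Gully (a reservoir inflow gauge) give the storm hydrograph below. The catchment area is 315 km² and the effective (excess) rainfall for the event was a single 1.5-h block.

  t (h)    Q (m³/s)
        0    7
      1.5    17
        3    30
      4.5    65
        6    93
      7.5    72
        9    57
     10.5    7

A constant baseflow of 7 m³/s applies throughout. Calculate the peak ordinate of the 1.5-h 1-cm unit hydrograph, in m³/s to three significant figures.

U_p ≈ 172 m³/s

Direct runoff: 0.0, 10.0, 23.0, 58.0, 86.0, 65.0, 50.0, 0.0 m³/s; ΣQ_DR = 292.0 m³/s, peak = 86.0 m³/s.
Runoff depth d = ΣQ_DR·Δt / A = 292.0 × 5400 / (315 km²) = 5.006 mm.
The 1-cm UH is the DRH scaled by (10 mm)/d, so U_p = 86.0 × 10/5.006 = 172 m³/s.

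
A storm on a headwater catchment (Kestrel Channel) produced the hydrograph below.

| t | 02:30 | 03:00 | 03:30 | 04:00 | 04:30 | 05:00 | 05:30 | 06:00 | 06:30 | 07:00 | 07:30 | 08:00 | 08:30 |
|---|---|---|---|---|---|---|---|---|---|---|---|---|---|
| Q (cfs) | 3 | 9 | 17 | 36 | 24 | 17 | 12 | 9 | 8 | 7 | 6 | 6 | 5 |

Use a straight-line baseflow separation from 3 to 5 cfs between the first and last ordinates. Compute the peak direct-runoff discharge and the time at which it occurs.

Subtracting baseflow gives direct-runoff ordinates: 0.00, 5.83, 13.67, 32.50, 20.33, 13.17, 8.00, 4.83, 3.67, 2.50, 1.33, 1.17, 0.00 cfs.
The maximum is 32.50 cfs, occurring at the reading for t = 04:00.

Q_p = 32.50 cfs at t = 04:00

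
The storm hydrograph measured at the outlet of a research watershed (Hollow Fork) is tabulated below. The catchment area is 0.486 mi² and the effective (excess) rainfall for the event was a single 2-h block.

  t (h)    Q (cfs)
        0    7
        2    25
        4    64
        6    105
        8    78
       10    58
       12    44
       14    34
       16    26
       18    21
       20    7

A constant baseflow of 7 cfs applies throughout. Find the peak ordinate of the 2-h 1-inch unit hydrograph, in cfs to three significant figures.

Direct runoff: 0.0, 18.0, 57.0, 98.0, 71.0, 51.0, 37.0, 27.0, 19.0, 14.0, 0.0 cfs; ΣQ_DR = 392.0 cfs, peak = 98.0 cfs.
Runoff depth d = ΣQ_DR·Δt / A = 392.0 × 7200 / (0.486 mi²) = 2.500 in.
The 1-inch UH is the DRH scaled by (1 in)/d, so U_p = 98.0 × 1/2.500 = 39.2 cfs.

U_p ≈ 39.2 cfs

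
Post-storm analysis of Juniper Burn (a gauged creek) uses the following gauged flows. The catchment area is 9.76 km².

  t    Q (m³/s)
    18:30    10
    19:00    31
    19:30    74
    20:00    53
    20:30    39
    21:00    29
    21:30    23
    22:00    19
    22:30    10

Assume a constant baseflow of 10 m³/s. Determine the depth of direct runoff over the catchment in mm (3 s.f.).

Direct runoff: 0.0, 21.0, 64.0, 43.0, 29.0, 19.0, 13.0, 9.0, 0.0 m³/s; ΣQ_DR = 198.0 m³/s.
V = ΣQ_DR · Δt = 198.0 × 1800 s = 3.564 × 10^5 m³.
Over A = 9.76 km², depth = V / A = 36.5 mm.

d ≈ 36.5 mm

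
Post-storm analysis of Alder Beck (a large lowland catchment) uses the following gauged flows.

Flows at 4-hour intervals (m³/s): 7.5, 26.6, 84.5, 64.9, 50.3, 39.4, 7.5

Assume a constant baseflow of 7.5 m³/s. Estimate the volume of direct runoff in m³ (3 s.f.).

Direct-runoff ordinates (Q − Q_b): 0.0, 19.1, 77.0, 57.4, 42.8, 31.9, 0.0 m³/s.
ΣQ_DR = 228.2 m³/s.
With Δt = 4 h = 14400 s, V = ΣQ_DR · Δt = 228.2 × 14400 = 3.29 × 10^6 m³.

V ≈ 3.29 × 10^6 m³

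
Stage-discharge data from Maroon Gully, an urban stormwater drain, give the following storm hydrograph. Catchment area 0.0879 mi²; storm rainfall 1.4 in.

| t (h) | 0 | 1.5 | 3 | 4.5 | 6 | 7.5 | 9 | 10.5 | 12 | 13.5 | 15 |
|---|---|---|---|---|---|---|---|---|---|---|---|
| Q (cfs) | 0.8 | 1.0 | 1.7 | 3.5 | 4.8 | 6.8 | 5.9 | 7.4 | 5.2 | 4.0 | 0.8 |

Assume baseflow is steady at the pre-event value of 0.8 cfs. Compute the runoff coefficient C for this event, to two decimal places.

C ≈ 0.63

ΣQ_DR = 33.10 cfs; V = ΣQ_DR·Δt = 1.787 × 10^5 ft³.
Runoff depth d = V / A = 0.8753 in.
C = d / P = 0.8753 / 1.4 = 0.63.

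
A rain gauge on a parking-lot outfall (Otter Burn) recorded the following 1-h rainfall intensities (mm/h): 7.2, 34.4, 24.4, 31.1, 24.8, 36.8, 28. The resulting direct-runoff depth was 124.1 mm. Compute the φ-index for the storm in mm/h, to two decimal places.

Only the 6 blocks with intensity above φ contribute runoff: 34.4, 24.4, 31.1, 24.8, 36.8, 28 mm/h.
Σ(I−φ)·Δt = d  ⇒  (34.4+24.4+31.1+24.8+36.8+28 − 6φ)·1 = 124.1
φ = (179.5 − 124.1/1) / 6 = 9.23 mm/h.

φ ≈ 9.23 mm/h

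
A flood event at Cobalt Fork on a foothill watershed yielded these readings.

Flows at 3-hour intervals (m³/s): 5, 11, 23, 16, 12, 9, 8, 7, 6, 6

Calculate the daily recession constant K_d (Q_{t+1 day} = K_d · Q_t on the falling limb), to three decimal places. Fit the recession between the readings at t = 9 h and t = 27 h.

Between t = 9 h and t = 27 h the flow falls from 16 to 6 m³/s over 6×3 h = 18 h.
Per-interval ratio K = (6/16)^(1/6) = 0.8492; K_d = K^(24/3) = 0.270.

K_d ≈ 0.270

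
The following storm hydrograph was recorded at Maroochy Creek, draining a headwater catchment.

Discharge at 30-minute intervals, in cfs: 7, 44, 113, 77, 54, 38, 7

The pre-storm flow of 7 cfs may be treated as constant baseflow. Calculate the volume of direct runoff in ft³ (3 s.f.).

V ≈ 5.24 × 10^5 ft³

Direct-runoff ordinates (Q − Q_b): 0.0, 37.0, 106.0, 70.0, 47.0, 31.0, 0.0 cfs.
ΣQ_DR = 291.0 cfs.
With Δt = 0.5 h = 1800 s, V = ΣQ_DR · Δt = 291.0 × 1800 = 5.24 × 10^5 ft³.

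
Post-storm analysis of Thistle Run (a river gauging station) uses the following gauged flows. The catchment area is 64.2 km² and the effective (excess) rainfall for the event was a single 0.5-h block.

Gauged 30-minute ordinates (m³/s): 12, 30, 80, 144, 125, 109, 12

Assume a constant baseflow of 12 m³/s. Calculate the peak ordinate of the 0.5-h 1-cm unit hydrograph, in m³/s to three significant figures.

Direct runoff: 0.0, 18.0, 68.0, 132.0, 113.0, 97.0, 0.0 m³/s; ΣQ_DR = 428.0 m³/s, peak = 132.0 m³/s.
Runoff depth d = ΣQ_DR·Δt / A = 428.0 × 1800 / (64.2 km²) = 12.00 mm.
The 1-cm UH is the DRH scaled by (10 mm)/d, so U_p = 132.0 × 10/12.00 = 110 m³/s.

U_p ≈ 110 m³/s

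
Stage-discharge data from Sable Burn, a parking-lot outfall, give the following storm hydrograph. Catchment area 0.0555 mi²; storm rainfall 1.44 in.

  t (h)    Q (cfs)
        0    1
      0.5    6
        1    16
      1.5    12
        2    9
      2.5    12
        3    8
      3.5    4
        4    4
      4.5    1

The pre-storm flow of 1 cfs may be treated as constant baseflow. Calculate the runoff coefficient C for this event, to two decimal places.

C ≈ 0.61

ΣQ_DR = 63.00 cfs; V = ΣQ_DR·Δt = 1.134 × 10^5 ft³.
Runoff depth d = V / A = 0.8795 in.
C = d / P = 0.8795 / 1.44 = 0.61.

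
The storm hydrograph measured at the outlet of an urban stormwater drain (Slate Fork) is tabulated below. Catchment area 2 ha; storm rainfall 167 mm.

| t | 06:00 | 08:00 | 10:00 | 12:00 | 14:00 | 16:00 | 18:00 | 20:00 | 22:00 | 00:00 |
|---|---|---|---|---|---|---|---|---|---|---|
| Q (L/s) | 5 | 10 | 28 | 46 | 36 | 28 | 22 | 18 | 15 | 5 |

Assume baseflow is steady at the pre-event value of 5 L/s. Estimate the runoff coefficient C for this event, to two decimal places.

C ≈ 0.35

ΣQ_DR = 163.0 L/s; V = ΣQ_DR·Δt = 1.174 × 10^6 L.
Runoff depth d = V / A = 58.68 mm.
C = d / P = 58.68 / 167 = 0.35.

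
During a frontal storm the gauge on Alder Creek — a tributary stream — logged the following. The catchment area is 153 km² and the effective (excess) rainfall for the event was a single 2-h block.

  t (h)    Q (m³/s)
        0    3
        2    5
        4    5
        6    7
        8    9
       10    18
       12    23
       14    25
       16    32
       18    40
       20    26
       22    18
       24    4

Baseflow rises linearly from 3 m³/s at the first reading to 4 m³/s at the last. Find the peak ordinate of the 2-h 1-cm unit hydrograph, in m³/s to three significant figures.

U_p ≈ 45.4 m³/s

Direct runoff: 0.00, 1.92, 1.83, 3.75, 5.67, 14.58, 19.50, 21.42, 28.33, 36.25, 22.17, 14.08, 0.00 m³/s; ΣQ_DR = 169.5 m³/s, peak = 36.25 m³/s.
Runoff depth d = ΣQ_DR·Δt / A = 169.5 × 7200 / (153 km²) = 7.976 mm.
The 1-cm UH is the DRH scaled by (10 mm)/d, so U_p = 36.25 × 10/7.976 = 45.4 m³/s.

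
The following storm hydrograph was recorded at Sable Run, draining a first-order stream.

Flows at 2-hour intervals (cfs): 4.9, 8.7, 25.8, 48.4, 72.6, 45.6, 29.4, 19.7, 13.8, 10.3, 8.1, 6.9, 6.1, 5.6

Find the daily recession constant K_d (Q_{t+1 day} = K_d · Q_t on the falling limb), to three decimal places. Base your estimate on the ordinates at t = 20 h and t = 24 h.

K_d ≈ 0.182

Between t = 20 h and t = 24 h the flow falls from 8.1 to 6.1 cfs over 2×2 h = 4 h.
Per-interval ratio K = (6.1/8.1)^(1/2) = 0.8678; K_d = K^(24/2) = 0.182.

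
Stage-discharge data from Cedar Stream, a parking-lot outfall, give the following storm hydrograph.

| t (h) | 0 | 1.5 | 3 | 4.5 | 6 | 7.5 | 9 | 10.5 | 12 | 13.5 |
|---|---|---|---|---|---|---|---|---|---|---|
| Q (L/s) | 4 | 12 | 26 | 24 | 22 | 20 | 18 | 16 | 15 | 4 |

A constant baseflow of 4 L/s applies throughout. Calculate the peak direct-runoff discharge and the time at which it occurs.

Subtracting baseflow gives direct-runoff ordinates: 0.0, 8.0, 22.0, 20.0, 18.0, 16.0, 14.0, 12.0, 11.0, 0.0 L/s.
The maximum is 22.0 L/s, occurring at the reading for t = 3 h.

Q_p = 22.0 L/s at t = 3 h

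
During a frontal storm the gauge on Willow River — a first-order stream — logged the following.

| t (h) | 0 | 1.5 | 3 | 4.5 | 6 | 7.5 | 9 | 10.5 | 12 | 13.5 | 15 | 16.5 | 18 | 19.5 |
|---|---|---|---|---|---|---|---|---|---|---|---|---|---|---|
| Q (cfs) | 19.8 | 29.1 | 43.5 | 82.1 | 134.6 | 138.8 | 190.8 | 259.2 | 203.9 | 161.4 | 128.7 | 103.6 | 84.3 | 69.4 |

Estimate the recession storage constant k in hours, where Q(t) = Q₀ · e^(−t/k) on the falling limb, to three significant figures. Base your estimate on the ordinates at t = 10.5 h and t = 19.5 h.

k ≈ 6.83 h

On the falling limb, Q drops from 259.2 to 69.4 cfs between t = 10.5 h and t = 19.5 h (Δt = 9 h).
k = −Δt / ln(Q₂/Q₁) = −9 / ln(69.4/259.2) = 6.83 h.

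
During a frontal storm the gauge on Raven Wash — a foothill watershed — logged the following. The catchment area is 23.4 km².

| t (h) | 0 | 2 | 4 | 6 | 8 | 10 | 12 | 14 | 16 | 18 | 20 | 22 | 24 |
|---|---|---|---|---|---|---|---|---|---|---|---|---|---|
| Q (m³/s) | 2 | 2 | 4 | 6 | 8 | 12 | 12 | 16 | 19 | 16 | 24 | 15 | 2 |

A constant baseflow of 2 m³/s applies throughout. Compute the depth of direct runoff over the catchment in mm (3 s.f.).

d ≈ 34.5 mm

Direct runoff: 0.0, 0.0, 2.0, 4.0, 6.0, 10.0, 10.0, 14.0, 17.0, 14.0, 22.0, 13.0, 0.0 m³/s; ΣQ_DR = 112.0 m³/s.
V = ΣQ_DR · Δt = 112.0 × 7200 s = 8.064 × 10^5 m³.
Over A = 23.4 km², depth = V / A = 34.5 mm.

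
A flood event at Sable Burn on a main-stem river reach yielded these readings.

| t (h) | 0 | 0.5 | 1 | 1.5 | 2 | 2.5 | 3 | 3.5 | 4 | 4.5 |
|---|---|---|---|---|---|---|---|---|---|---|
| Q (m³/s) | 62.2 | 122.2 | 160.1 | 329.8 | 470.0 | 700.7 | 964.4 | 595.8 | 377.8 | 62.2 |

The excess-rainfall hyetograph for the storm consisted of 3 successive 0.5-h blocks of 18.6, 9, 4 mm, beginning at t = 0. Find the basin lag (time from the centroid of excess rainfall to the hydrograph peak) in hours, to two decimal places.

Centroid of excess rainfall: t_c = Σ P_i·t̄_i / ΣP_i = 0.5190 h (block centres at 0.25, 0.75, 1.25 h).
Hydrograph peak occurs at t = 3 h, so basin lag t_L = 3 − 0.5190 = 2.48 h.

t_L ≈ 2.48 h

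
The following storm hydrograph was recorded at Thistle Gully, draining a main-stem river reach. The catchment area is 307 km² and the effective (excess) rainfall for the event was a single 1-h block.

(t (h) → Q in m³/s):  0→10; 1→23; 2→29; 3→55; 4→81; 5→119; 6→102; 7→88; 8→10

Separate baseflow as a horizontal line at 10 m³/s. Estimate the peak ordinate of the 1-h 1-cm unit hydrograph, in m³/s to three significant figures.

U_p ≈ 218 m³/s

Direct runoff: 0.0, 13.0, 19.0, 45.0, 71.0, 109.0, 92.0, 78.0, 0.0 m³/s; ΣQ_DR = 427.0 m³/s, peak = 109.0 m³/s.
Runoff depth d = ΣQ_DR·Δt / A = 427.0 × 3600 / (307 km²) = 5.007 mm.
The 1-cm UH is the DRH scaled by (10 mm)/d, so U_p = 109.0 × 10/5.007 = 218 m³/s.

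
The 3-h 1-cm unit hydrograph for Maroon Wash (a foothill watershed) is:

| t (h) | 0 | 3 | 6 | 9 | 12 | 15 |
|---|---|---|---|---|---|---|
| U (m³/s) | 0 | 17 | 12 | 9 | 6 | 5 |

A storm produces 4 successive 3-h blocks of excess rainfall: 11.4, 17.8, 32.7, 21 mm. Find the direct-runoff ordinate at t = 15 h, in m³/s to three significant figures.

Q ≈ 71.0 m³/s

By discrete convolution, Q_j = Σ (P_i / 10 mm) · U_{j−i}.
At t = 15 h (j=5): Q = (11.4/10)·5 + (17.8/10)·6 + (32.7/10)·9 + (21/10)·12 = 71.0 m³/s.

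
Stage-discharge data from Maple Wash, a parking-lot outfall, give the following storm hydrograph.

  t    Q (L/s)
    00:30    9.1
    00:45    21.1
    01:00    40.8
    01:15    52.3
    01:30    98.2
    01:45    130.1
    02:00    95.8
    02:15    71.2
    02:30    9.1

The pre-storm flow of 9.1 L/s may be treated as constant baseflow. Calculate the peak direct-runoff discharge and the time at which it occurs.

Subtracting baseflow gives direct-runoff ordinates: 0.0, 12.0, 31.7, 43.2, 89.1, 121.0, 86.7, 62.1, 0.0 L/s.
The maximum is 121.0 L/s, occurring at the reading for t = 01:45.

Q_p = 121.0 L/s at t = 01:45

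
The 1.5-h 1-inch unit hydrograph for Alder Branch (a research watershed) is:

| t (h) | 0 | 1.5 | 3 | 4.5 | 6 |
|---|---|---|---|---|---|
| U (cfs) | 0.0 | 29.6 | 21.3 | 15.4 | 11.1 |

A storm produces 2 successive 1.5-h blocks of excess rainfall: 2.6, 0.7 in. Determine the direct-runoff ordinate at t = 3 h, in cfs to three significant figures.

Q ≈ 76.1 cfs

By discrete convolution, Q_j = Σ (P_i / 1 in) · U_{j−i}.
At t = 3 h (j=2): Q = (2.6/1)·21.3 + (0.7/1)·29.6 = 76.1 cfs.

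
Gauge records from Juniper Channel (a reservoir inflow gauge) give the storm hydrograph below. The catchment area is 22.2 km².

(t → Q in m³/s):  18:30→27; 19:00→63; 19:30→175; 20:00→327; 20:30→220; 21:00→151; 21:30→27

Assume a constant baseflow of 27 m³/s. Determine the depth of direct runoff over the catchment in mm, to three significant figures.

d ≈ 64.9 mm

Direct runoff: 0.0, 36.0, 148.0, 300.0, 193.0, 124.0, 0.0 m³/s; ΣQ_DR = 801.0 m³/s.
V = ΣQ_DR · Δt = 801.0 × 1800 s = 1.442 × 10^6 m³.
Over A = 22.2 km², depth = V / A = 64.9 mm.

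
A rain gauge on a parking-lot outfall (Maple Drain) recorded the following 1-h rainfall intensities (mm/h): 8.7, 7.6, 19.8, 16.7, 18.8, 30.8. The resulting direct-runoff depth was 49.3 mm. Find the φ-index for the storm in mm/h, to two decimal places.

Only the 4 blocks with intensity above φ contribute runoff: 19.8, 16.7, 18.8, 30.8 mm/h.
Σ(I−φ)·Δt = d  ⇒  (19.8+16.7+18.8+30.8 − 4φ)·1 = 49.3
φ = (86.10 − 49.3/1) / 4 = 9.20 mm/h.

φ ≈ 9.20 mm/h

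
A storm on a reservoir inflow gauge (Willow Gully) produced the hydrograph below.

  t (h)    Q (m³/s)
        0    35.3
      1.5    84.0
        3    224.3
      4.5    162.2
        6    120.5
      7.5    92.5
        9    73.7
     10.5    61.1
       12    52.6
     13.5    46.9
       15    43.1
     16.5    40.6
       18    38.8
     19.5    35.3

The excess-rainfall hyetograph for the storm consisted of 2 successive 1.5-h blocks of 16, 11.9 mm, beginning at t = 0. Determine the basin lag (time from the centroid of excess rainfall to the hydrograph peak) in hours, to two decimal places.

Centroid of excess rainfall: t_c = Σ P_i·t̄_i / ΣP_i = 1.3898 h (block centres at 0.75, 2.25 h).
Hydrograph peak occurs at t = 3 h, so basin lag t_L = 3 − 1.3898 = 1.61 h.

t_L ≈ 1.61 h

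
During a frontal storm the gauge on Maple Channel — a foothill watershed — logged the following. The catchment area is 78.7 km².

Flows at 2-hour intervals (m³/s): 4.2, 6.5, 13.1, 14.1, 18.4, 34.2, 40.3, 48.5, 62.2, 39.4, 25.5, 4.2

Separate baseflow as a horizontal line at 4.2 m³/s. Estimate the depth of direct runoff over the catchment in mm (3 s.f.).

d ≈ 23.8 mm

Direct runoff: 0.0, 2.3, 8.9, 9.9, 14.2, 30.0, 36.1, 44.3, 58.0, 35.2, 21.3, 0.0 m³/s; ΣQ_DR = 260.2 m³/s.
V = ΣQ_DR · Δt = 260.2 × 7200 s = 1.873 × 10^6 m³.
Over A = 78.7 km², depth = V / A = 23.8 mm.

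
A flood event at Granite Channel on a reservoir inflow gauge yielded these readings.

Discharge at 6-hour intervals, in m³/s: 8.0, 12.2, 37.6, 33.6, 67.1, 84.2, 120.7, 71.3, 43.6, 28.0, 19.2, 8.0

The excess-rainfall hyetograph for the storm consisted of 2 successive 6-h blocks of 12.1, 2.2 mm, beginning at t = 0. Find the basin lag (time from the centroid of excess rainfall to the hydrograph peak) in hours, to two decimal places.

t_L ≈ 32.08 h

Centroid of excess rainfall: t_c = Σ P_i·t̄_i / ΣP_i = 3.9231 h (block centres at 3, 9 h).
Hydrograph peak occurs at t = 36 h, so basin lag t_L = 36 − 3.9231 = 32.08 h.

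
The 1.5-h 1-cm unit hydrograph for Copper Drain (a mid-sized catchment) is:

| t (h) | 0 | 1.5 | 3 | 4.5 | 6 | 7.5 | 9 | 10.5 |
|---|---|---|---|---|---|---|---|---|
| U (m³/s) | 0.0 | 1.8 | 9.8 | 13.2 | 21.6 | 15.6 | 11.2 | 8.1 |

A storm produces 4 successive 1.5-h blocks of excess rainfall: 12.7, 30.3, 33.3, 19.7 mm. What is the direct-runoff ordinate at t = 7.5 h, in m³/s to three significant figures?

By discrete convolution, Q_j = Σ (P_i / 10 mm) · U_{j−i}.
At t = 7.5 h (j=5): Q = (12.7/10)·15.6 + (30.3/10)·21.6 + (33.3/10)·13.2 + (19.7/10)·9.8 = 149 m³/s.

Q ≈ 149 m³/s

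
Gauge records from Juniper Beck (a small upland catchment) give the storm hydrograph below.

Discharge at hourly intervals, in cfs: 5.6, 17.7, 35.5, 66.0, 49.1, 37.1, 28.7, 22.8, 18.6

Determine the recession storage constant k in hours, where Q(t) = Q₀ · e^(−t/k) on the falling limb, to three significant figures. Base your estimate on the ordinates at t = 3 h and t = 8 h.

k ≈ 3.95 h

On the falling limb, Q drops from 66.0 to 18.6 cfs between t = 3 h and t = 8 h (Δt = 5 h).
k = −Δt / ln(Q₂/Q₁) = −5 / ln(18.6/66.0) = 3.95 h.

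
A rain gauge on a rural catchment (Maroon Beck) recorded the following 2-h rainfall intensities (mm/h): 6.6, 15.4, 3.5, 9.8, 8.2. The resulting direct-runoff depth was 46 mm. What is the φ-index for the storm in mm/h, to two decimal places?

φ ≈ 4.25 mm/h

Only the 4 blocks with intensity above φ contribute runoff: 6.6, 15.4, 9.8, 8.2 mm/h.
Σ(I−φ)·Δt = d  ⇒  (6.6+15.4+9.8+8.2 − 4φ)·2 = 46
φ = (40.00 − 46/2) / 4 = 4.25 mm/h.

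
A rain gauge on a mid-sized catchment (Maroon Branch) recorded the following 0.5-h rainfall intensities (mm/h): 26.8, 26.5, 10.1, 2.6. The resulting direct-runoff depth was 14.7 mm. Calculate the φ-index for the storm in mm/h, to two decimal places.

Only the 2 blocks with intensity above φ contribute runoff: 26.8, 26.5 mm/h.
Σ(I−φ)·Δt = d  ⇒  (26.8+26.5 − 2φ)·0.5 = 14.7
φ = (53.30 − 14.7/0.5) / 2 = 11.95 mm/h.

φ ≈ 11.95 mm/h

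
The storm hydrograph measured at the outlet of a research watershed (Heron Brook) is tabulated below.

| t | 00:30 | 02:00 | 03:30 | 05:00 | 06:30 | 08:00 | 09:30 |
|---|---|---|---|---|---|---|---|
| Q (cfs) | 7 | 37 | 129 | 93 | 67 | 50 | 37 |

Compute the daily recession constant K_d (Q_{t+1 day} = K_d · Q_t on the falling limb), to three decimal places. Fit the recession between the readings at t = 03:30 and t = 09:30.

K_d ≈ 0.007

Between t = 03:30 and t = 09:30 the flow falls from 129 to 37 cfs over 4×1.5 h = 6 h.
Per-interval ratio K = (37/129)^(1/4) = 0.7318; K_d = K^(24/1.5) = 0.007.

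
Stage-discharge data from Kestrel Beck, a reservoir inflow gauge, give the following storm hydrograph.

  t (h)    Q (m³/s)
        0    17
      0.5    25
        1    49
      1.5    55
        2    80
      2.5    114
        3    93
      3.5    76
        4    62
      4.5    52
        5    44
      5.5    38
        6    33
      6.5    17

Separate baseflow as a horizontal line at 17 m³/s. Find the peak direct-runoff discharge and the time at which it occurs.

Q_p = 97.0 m³/s at t = 2.5 h

Subtracting baseflow gives direct-runoff ordinates: 0.0, 8.0, 32.0, 38.0, 63.0, 97.0, 76.0, 59.0, 45.0, 35.0, 27.0, 21.0, 16.0, 0.0 m³/s.
The maximum is 97.0 m³/s, occurring at the reading for t = 2.5 h.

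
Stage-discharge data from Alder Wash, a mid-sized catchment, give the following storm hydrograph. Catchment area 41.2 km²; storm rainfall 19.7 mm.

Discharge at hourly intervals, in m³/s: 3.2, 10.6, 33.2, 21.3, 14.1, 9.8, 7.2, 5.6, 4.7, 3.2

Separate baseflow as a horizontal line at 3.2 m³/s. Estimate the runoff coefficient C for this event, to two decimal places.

C ≈ 0.36

ΣQ_DR = 80.90 m³/s; V = ΣQ_DR·Δt = 2.912 × 10^5 m³.
Runoff depth d = V / A = 7.069 mm.
C = d / P = 7.069 / 19.7 = 0.36.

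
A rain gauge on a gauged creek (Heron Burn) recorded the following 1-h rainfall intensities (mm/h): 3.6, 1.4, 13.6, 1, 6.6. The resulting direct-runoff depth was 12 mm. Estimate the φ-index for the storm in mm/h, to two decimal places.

Only the 2 blocks with intensity above φ contribute runoff: 13.6, 6.6 mm/h.
Σ(I−φ)·Δt = d  ⇒  (13.6+6.6 − 2φ)·1 = 12
φ = (20.20 − 12/1) / 2 = 4.10 mm/h.

φ ≈ 4.10 mm/h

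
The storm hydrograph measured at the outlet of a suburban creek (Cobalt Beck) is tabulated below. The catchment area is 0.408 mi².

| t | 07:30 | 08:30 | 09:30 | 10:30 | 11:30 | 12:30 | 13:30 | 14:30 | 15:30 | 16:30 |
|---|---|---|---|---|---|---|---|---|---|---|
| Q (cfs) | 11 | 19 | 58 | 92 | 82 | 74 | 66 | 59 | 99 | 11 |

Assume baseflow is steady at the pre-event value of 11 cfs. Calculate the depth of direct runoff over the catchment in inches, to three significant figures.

Direct runoff: 0.0, 8.0, 47.0, 81.0, 71.0, 63.0, 55.0, 48.0, 88.0, 0.0 cfs; ΣQ_DR = 461.0 cfs.
V = ΣQ_DR · Δt = 461.0 × 3600 s = 1.660 × 10^6 ft³.
Over A = 0.408 mi², depth = V / A = 1.75 in.

d ≈ 1.75 in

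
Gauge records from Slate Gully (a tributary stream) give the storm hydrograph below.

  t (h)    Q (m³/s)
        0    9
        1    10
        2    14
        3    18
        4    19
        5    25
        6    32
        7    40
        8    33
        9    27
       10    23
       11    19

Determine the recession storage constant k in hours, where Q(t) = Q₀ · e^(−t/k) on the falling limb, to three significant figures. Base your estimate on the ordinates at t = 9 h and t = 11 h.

On the falling limb, Q drops from 27 to 19 m³/s between t = 9 h and t = 11 h (Δt = 2 h).
k = −Δt / ln(Q₂/Q₁) = −2 / ln(19/27) = 5.69 h.

k ≈ 5.69 h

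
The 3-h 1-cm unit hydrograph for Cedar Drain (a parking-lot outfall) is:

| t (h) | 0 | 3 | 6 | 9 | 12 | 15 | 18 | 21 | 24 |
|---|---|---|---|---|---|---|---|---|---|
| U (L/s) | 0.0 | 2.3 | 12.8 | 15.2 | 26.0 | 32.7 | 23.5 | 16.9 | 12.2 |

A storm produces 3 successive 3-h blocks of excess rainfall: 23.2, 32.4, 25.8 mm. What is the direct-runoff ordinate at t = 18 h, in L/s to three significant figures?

Q ≈ 228 L/s

By discrete convolution, Q_j = Σ (P_i / 10 mm) · U_{j−i}.
At t = 18 h (j=6): Q = (23.2/10)·23.5 + (32.4/10)·32.7 + (25.8/10)·26.0 = 228 L/s.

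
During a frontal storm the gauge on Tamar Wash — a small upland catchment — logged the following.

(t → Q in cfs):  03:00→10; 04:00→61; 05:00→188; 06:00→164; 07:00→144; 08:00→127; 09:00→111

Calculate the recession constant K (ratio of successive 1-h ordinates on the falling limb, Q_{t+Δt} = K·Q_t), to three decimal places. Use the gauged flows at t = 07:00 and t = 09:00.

K ≈ 0.878

Using the recession-limb readings at t = 07:00 and t = 09:00: Q falls from 144 to 111 cfs over 2 intervals.
K = (Q₂/Q₁)^(1/2) = (111/144)^(1/2) = 0.878.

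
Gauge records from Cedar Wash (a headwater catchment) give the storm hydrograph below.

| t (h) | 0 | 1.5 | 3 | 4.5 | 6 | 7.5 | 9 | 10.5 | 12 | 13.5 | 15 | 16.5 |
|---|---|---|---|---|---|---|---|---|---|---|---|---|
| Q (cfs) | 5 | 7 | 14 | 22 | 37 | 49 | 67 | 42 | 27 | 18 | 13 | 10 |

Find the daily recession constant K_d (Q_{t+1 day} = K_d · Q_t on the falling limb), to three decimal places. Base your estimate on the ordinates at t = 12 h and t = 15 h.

Between t = 12 h and t = 15 h the flow falls from 27 to 13 cfs over 2×1.5 h = 3 h.
Per-interval ratio K = (13/27)^(1/2) = 0.6939; K_d = K^(24/1.5) = 0.003.

K_d ≈ 0.003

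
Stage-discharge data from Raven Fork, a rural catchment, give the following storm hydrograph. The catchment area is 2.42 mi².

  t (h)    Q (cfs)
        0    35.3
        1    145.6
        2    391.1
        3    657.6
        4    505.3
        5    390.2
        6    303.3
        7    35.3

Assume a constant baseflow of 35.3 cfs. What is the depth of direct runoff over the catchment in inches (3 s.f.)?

Direct runoff: 0.0, 110.3, 355.8, 622.3, 470.0, 354.9, 268.0, 0.0 cfs; ΣQ_DR = 2181 cfs.
V = ΣQ_DR · Δt = 2181 × 3600 s = 7.853 × 10^6 ft³.
Over A = 2.42 mi², depth = V / A = 1.40 in.

d ≈ 1.40 in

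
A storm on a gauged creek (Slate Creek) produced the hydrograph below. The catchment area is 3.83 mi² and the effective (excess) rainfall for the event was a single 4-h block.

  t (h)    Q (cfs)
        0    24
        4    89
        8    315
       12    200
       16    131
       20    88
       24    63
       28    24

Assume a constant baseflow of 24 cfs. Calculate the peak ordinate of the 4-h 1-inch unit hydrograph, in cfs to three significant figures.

Direct runoff: 0.0, 65.0, 291.0, 176.0, 107.0, 64.0, 39.0, 0.0 cfs; ΣQ_DR = 742.0 cfs, peak = 291.0 cfs.
Runoff depth d = ΣQ_DR·Δt / A = 742.0 × 14400 / (3.83 mi²) = 1.201 in.
The 1-inch UH is the DRH scaled by (1 in)/d, so U_p = 291.0 × 1/1.201 = 242 cfs.

U_p ≈ 242 cfs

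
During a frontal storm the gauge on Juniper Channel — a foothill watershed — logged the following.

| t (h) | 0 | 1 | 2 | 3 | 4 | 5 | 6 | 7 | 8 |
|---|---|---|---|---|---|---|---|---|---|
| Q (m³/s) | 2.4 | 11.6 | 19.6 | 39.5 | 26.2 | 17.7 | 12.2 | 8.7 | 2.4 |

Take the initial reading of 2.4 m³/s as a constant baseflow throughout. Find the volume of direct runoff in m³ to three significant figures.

Direct-runoff ordinates (Q − Q_b): 0.0, 9.2, 17.2, 37.1, 23.8, 15.3, 9.8, 6.3, 0.0 m³/s.
ΣQ_DR = 118.7 m³/s.
With Δt = 1 h = 3600 s, V = ΣQ_DR · Δt = 118.7 × 3600 = 4.27 × 10^5 m³.

V ≈ 4.27 × 10^5 m³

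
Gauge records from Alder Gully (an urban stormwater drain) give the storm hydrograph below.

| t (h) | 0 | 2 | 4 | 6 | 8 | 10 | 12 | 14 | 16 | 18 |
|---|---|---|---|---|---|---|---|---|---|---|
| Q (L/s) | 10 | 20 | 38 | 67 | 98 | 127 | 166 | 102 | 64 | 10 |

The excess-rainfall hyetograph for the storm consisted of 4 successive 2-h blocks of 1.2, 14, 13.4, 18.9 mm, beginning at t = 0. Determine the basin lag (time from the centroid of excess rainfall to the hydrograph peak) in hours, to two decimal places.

Centroid of excess rainfall: t_c = Σ P_i·t̄_i / ΣP_i = 5.1053 h (block centres at 1, 3, 5, 7 h).
Hydrograph peak occurs at t = 12 h, so basin lag t_L = 12 − 5.1053 = 6.89 h.

t_L ≈ 6.89 h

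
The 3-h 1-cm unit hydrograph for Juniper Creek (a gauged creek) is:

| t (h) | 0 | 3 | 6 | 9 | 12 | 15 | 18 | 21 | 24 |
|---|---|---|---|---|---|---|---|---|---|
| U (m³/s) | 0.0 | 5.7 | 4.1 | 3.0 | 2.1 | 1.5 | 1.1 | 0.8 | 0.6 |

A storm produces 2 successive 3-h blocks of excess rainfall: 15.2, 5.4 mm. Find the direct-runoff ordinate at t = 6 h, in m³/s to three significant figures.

By discrete convolution, Q_j = Σ (P_i / 10 mm) · U_{j−i}.
At t = 6 h (j=2): Q = (15.2/10)·4.1 + (5.4/10)·5.7 = 9.31 m³/s.

Q ≈ 9.31 m³/s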